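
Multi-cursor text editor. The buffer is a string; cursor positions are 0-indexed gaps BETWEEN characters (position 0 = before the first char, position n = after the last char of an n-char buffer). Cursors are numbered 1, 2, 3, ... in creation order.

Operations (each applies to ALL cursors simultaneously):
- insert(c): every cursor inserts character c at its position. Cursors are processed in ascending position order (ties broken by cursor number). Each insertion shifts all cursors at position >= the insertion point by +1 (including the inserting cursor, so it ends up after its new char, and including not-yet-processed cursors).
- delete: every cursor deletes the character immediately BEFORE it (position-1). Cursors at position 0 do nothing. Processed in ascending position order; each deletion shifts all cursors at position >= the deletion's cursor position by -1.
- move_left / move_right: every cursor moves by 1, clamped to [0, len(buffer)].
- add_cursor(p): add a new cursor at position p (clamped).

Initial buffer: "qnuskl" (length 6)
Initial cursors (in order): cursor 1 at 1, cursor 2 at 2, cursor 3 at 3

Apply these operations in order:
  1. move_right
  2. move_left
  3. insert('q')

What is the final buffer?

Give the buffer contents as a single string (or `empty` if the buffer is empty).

After op 1 (move_right): buffer="qnuskl" (len 6), cursors c1@2 c2@3 c3@4, authorship ......
After op 2 (move_left): buffer="qnuskl" (len 6), cursors c1@1 c2@2 c3@3, authorship ......
After op 3 (insert('q')): buffer="qqnquqskl" (len 9), cursors c1@2 c2@4 c3@6, authorship .1.2.3...

Answer: qqnquqskl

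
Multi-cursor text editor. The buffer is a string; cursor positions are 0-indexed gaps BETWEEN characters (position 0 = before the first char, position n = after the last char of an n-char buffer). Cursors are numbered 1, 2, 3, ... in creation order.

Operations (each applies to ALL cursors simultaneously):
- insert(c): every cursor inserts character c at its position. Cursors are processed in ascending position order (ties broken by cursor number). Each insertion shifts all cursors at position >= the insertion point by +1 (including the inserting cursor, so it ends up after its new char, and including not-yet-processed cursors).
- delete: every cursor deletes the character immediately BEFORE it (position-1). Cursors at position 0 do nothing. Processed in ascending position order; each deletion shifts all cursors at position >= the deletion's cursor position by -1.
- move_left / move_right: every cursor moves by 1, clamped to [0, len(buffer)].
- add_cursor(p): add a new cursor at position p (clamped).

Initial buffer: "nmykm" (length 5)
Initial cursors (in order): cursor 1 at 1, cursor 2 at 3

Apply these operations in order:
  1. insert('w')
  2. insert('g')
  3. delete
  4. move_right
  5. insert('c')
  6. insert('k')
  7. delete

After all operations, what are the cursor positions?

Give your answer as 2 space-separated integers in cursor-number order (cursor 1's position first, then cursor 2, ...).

Answer: 4 8

Derivation:
After op 1 (insert('w')): buffer="nwmywkm" (len 7), cursors c1@2 c2@5, authorship .1..2..
After op 2 (insert('g')): buffer="nwgmywgkm" (len 9), cursors c1@3 c2@7, authorship .11..22..
After op 3 (delete): buffer="nwmywkm" (len 7), cursors c1@2 c2@5, authorship .1..2..
After op 4 (move_right): buffer="nwmywkm" (len 7), cursors c1@3 c2@6, authorship .1..2..
After op 5 (insert('c')): buffer="nwmcywkcm" (len 9), cursors c1@4 c2@8, authorship .1.1.2.2.
After op 6 (insert('k')): buffer="nwmckywkckm" (len 11), cursors c1@5 c2@10, authorship .1.11.2.22.
After op 7 (delete): buffer="nwmcywkcm" (len 9), cursors c1@4 c2@8, authorship .1.1.2.2.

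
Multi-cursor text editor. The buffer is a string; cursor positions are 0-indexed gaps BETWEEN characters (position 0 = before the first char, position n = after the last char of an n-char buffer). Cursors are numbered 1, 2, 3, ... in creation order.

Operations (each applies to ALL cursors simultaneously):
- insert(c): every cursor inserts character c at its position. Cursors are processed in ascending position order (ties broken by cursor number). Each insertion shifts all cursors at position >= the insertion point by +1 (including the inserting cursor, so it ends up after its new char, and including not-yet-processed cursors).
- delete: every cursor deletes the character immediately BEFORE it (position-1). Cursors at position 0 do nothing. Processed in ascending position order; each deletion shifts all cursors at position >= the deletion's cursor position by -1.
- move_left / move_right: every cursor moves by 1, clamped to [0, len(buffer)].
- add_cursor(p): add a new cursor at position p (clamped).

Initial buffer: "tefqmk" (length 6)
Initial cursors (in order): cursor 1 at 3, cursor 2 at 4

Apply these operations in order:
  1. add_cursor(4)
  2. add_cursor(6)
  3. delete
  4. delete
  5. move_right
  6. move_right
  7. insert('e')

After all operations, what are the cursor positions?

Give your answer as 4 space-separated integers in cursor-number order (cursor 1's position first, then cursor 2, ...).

After op 1 (add_cursor(4)): buffer="tefqmk" (len 6), cursors c1@3 c2@4 c3@4, authorship ......
After op 2 (add_cursor(6)): buffer="tefqmk" (len 6), cursors c1@3 c2@4 c3@4 c4@6, authorship ......
After op 3 (delete): buffer="tm" (len 2), cursors c1@1 c2@1 c3@1 c4@2, authorship ..
After op 4 (delete): buffer="" (len 0), cursors c1@0 c2@0 c3@0 c4@0, authorship 
After op 5 (move_right): buffer="" (len 0), cursors c1@0 c2@0 c3@0 c4@0, authorship 
After op 6 (move_right): buffer="" (len 0), cursors c1@0 c2@0 c3@0 c4@0, authorship 
After op 7 (insert('e')): buffer="eeee" (len 4), cursors c1@4 c2@4 c3@4 c4@4, authorship 1234

Answer: 4 4 4 4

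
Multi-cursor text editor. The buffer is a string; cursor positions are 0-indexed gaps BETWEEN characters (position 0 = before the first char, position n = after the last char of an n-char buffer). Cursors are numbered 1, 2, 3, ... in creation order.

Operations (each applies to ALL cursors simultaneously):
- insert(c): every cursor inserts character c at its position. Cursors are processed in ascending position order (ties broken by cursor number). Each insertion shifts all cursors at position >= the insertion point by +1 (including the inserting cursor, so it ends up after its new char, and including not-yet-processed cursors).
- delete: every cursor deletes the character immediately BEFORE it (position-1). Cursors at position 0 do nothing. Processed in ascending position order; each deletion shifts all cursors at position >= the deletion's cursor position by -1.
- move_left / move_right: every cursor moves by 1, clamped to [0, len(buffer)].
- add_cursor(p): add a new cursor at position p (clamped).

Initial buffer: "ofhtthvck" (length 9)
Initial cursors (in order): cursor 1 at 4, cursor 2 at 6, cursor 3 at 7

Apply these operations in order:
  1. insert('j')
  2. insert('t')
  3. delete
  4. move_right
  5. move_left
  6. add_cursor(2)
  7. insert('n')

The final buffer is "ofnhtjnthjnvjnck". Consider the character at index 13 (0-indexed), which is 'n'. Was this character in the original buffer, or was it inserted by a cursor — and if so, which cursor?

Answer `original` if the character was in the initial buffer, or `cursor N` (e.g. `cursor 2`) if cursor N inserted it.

After op 1 (insert('j')): buffer="ofhtjthjvjck" (len 12), cursors c1@5 c2@8 c3@10, authorship ....1..2.3..
After op 2 (insert('t')): buffer="ofhtjtthjtvjtck" (len 15), cursors c1@6 c2@10 c3@13, authorship ....11..22.33..
After op 3 (delete): buffer="ofhtjthjvjck" (len 12), cursors c1@5 c2@8 c3@10, authorship ....1..2.3..
After op 4 (move_right): buffer="ofhtjthjvjck" (len 12), cursors c1@6 c2@9 c3@11, authorship ....1..2.3..
After op 5 (move_left): buffer="ofhtjthjvjck" (len 12), cursors c1@5 c2@8 c3@10, authorship ....1..2.3..
After op 6 (add_cursor(2)): buffer="ofhtjthjvjck" (len 12), cursors c4@2 c1@5 c2@8 c3@10, authorship ....1..2.3..
After op 7 (insert('n')): buffer="ofnhtjnthjnvjnck" (len 16), cursors c4@3 c1@7 c2@11 c3@14, authorship ..4..11..22.33..
Authorship (.=original, N=cursor N): . . 4 . . 1 1 . . 2 2 . 3 3 . .
Index 13: author = 3

Answer: cursor 3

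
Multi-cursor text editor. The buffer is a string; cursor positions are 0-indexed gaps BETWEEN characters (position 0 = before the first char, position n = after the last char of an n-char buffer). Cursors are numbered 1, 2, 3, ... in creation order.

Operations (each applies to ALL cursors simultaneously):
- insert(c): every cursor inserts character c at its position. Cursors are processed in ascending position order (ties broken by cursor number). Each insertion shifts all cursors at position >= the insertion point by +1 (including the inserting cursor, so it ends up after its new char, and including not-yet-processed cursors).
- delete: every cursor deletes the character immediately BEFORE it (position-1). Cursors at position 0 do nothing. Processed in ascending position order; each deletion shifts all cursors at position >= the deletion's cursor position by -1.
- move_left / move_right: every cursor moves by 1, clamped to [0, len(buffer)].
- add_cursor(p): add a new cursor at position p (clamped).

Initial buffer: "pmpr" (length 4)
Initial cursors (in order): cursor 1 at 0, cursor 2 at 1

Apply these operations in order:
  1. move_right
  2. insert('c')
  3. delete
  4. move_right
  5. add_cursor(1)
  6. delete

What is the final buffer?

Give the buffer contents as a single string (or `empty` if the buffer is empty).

Answer: r

Derivation:
After op 1 (move_right): buffer="pmpr" (len 4), cursors c1@1 c2@2, authorship ....
After op 2 (insert('c')): buffer="pcmcpr" (len 6), cursors c1@2 c2@4, authorship .1.2..
After op 3 (delete): buffer="pmpr" (len 4), cursors c1@1 c2@2, authorship ....
After op 4 (move_right): buffer="pmpr" (len 4), cursors c1@2 c2@3, authorship ....
After op 5 (add_cursor(1)): buffer="pmpr" (len 4), cursors c3@1 c1@2 c2@3, authorship ....
After op 6 (delete): buffer="r" (len 1), cursors c1@0 c2@0 c3@0, authorship .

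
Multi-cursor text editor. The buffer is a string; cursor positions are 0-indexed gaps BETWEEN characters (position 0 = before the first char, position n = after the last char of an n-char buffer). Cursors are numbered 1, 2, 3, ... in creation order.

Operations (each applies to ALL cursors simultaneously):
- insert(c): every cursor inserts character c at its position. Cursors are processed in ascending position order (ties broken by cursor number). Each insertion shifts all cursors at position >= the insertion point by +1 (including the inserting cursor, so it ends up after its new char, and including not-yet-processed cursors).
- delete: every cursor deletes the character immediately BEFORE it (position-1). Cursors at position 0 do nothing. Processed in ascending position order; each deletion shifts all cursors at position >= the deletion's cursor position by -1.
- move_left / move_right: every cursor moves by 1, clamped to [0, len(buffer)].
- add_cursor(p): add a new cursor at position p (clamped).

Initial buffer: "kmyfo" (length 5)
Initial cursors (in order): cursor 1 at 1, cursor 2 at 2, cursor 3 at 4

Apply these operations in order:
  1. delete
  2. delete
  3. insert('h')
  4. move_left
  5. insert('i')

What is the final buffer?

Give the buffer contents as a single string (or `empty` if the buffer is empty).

After op 1 (delete): buffer="yo" (len 2), cursors c1@0 c2@0 c3@1, authorship ..
After op 2 (delete): buffer="o" (len 1), cursors c1@0 c2@0 c3@0, authorship .
After op 3 (insert('h')): buffer="hhho" (len 4), cursors c1@3 c2@3 c3@3, authorship 123.
After op 4 (move_left): buffer="hhho" (len 4), cursors c1@2 c2@2 c3@2, authorship 123.
After op 5 (insert('i')): buffer="hhiiiho" (len 7), cursors c1@5 c2@5 c3@5, authorship 121233.

Answer: hhiiiho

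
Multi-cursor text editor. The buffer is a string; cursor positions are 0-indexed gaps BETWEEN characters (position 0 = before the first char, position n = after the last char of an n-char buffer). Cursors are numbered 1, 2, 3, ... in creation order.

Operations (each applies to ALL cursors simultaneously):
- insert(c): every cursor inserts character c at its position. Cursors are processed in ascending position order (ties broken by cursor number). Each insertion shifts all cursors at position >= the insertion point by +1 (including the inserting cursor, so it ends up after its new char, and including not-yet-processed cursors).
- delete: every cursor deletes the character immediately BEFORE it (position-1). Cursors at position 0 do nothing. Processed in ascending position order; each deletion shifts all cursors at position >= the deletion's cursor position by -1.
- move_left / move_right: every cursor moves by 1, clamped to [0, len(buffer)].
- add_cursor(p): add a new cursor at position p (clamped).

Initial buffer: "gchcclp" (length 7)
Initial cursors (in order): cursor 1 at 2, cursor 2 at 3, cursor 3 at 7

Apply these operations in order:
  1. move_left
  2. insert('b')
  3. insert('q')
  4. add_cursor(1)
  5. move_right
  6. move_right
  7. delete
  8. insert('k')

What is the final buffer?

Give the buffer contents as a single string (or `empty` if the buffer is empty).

After op 1 (move_left): buffer="gchcclp" (len 7), cursors c1@1 c2@2 c3@6, authorship .......
After op 2 (insert('b')): buffer="gbcbhcclbp" (len 10), cursors c1@2 c2@4 c3@9, authorship .1.2....3.
After op 3 (insert('q')): buffer="gbqcbqhcclbqp" (len 13), cursors c1@3 c2@6 c3@12, authorship .11.22....33.
After op 4 (add_cursor(1)): buffer="gbqcbqhcclbqp" (len 13), cursors c4@1 c1@3 c2@6 c3@12, authorship .11.22....33.
After op 5 (move_right): buffer="gbqcbqhcclbqp" (len 13), cursors c4@2 c1@4 c2@7 c3@13, authorship .11.22....33.
After op 6 (move_right): buffer="gbqcbqhcclbqp" (len 13), cursors c4@3 c1@5 c2@8 c3@13, authorship .11.22....33.
After op 7 (delete): buffer="gbcqhclbq" (len 9), cursors c4@2 c1@3 c2@5 c3@9, authorship .1.2...33
After op 8 (insert('k')): buffer="gbkckqhkclbqk" (len 13), cursors c4@3 c1@5 c2@8 c3@13, authorship .14.12.2..333

Answer: gbkckqhkclbqk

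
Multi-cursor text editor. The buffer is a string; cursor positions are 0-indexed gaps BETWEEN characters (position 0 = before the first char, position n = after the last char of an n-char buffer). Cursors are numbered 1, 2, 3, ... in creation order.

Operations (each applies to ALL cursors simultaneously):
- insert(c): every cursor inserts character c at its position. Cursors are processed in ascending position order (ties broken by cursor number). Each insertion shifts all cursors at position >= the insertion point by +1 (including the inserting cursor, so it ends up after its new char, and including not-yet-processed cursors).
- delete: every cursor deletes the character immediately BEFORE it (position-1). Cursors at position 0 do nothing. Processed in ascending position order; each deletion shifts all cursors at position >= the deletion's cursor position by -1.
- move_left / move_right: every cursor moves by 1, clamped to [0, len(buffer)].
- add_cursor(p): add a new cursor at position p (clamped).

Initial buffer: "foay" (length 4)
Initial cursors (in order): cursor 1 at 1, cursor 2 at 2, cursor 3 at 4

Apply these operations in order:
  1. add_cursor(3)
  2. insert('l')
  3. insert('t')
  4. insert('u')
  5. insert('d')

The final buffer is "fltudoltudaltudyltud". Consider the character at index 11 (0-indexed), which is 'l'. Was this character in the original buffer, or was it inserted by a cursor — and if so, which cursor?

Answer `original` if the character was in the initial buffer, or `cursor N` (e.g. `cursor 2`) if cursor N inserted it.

Answer: cursor 4

Derivation:
After op 1 (add_cursor(3)): buffer="foay" (len 4), cursors c1@1 c2@2 c4@3 c3@4, authorship ....
After op 2 (insert('l')): buffer="flolalyl" (len 8), cursors c1@2 c2@4 c4@6 c3@8, authorship .1.2.4.3
After op 3 (insert('t')): buffer="fltoltaltylt" (len 12), cursors c1@3 c2@6 c4@9 c3@12, authorship .11.22.44.33
After op 4 (insert('u')): buffer="fltuoltualtuyltu" (len 16), cursors c1@4 c2@8 c4@12 c3@16, authorship .111.222.444.333
After op 5 (insert('d')): buffer="fltudoltudaltudyltud" (len 20), cursors c1@5 c2@10 c4@15 c3@20, authorship .1111.2222.4444.3333
Authorship (.=original, N=cursor N): . 1 1 1 1 . 2 2 2 2 . 4 4 4 4 . 3 3 3 3
Index 11: author = 4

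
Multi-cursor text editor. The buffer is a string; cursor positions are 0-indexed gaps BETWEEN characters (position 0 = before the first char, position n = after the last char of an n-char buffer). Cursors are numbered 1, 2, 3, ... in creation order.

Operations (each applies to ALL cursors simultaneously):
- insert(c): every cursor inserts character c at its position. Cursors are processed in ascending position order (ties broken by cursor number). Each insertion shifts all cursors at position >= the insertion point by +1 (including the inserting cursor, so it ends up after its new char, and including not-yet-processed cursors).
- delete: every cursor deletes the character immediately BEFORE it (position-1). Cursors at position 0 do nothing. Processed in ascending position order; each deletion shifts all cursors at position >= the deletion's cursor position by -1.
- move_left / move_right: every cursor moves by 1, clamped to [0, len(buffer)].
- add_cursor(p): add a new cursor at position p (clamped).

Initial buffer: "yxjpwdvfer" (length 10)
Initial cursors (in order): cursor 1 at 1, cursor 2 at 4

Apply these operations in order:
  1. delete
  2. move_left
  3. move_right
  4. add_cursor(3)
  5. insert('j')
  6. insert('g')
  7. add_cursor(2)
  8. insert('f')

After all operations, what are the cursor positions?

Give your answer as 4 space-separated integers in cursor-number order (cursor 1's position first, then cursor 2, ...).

After op 1 (delete): buffer="xjwdvfer" (len 8), cursors c1@0 c2@2, authorship ........
After op 2 (move_left): buffer="xjwdvfer" (len 8), cursors c1@0 c2@1, authorship ........
After op 3 (move_right): buffer="xjwdvfer" (len 8), cursors c1@1 c2@2, authorship ........
After op 4 (add_cursor(3)): buffer="xjwdvfer" (len 8), cursors c1@1 c2@2 c3@3, authorship ........
After op 5 (insert('j')): buffer="xjjjwjdvfer" (len 11), cursors c1@2 c2@4 c3@6, authorship .1.2.3.....
After op 6 (insert('g')): buffer="xjgjjgwjgdvfer" (len 14), cursors c1@3 c2@6 c3@9, authorship .11.22.33.....
After op 7 (add_cursor(2)): buffer="xjgjjgwjgdvfer" (len 14), cursors c4@2 c1@3 c2@6 c3@9, authorship .11.22.33.....
After op 8 (insert('f')): buffer="xjfgfjjgfwjgfdvfer" (len 18), cursors c4@3 c1@5 c2@9 c3@13, authorship .1411.222.333.....

Answer: 5 9 13 3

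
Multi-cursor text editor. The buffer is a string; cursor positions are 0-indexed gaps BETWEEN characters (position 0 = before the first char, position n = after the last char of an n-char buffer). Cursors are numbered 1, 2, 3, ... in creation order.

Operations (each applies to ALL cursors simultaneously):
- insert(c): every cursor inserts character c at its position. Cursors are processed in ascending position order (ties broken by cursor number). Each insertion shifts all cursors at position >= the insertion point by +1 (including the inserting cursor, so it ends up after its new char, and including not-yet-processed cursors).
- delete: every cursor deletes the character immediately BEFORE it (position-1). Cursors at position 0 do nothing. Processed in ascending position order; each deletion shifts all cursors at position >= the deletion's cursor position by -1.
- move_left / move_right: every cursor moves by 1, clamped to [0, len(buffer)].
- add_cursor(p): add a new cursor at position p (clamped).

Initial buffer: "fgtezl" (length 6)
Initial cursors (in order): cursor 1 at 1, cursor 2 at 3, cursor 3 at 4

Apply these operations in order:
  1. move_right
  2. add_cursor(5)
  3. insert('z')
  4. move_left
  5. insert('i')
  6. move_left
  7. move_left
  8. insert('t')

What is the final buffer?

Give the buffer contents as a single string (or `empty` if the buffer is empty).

Answer: ftgiztteizzzttiizl

Derivation:
After op 1 (move_right): buffer="fgtezl" (len 6), cursors c1@2 c2@4 c3@5, authorship ......
After op 2 (add_cursor(5)): buffer="fgtezl" (len 6), cursors c1@2 c2@4 c3@5 c4@5, authorship ......
After op 3 (insert('z')): buffer="fgztezzzzl" (len 10), cursors c1@3 c2@6 c3@9 c4@9, authorship ..1..2.34.
After op 4 (move_left): buffer="fgztezzzzl" (len 10), cursors c1@2 c2@5 c3@8 c4@8, authorship ..1..2.34.
After op 5 (insert('i')): buffer="fgizteizzziizl" (len 14), cursors c1@3 c2@7 c3@12 c4@12, authorship ..11..22.3344.
After op 6 (move_left): buffer="fgizteizzziizl" (len 14), cursors c1@2 c2@6 c3@11 c4@11, authorship ..11..22.3344.
After op 7 (move_left): buffer="fgizteizzziizl" (len 14), cursors c1@1 c2@5 c3@10 c4@10, authorship ..11..22.3344.
After op 8 (insert('t')): buffer="ftgiztteizzzttiizl" (len 18), cursors c1@2 c2@7 c3@14 c4@14, authorship .1.11.2.22.334344.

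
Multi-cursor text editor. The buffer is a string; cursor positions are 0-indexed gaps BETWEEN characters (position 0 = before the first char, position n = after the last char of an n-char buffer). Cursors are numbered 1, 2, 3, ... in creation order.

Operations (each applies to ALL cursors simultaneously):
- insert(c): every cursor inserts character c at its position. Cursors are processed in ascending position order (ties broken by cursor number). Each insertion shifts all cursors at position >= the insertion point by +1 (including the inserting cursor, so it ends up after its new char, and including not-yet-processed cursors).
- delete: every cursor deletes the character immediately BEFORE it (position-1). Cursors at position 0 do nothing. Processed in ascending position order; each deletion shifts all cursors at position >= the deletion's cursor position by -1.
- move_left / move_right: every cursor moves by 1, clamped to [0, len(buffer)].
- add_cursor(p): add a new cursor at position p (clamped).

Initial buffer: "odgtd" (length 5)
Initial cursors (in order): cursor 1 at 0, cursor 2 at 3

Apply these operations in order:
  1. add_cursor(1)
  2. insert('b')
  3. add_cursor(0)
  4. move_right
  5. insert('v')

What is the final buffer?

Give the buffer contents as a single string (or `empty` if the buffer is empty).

Answer: bvovbdvgbtvd

Derivation:
After op 1 (add_cursor(1)): buffer="odgtd" (len 5), cursors c1@0 c3@1 c2@3, authorship .....
After op 2 (insert('b')): buffer="bobdgbtd" (len 8), cursors c1@1 c3@3 c2@6, authorship 1.3..2..
After op 3 (add_cursor(0)): buffer="bobdgbtd" (len 8), cursors c4@0 c1@1 c3@3 c2@6, authorship 1.3..2..
After op 4 (move_right): buffer="bobdgbtd" (len 8), cursors c4@1 c1@2 c3@4 c2@7, authorship 1.3..2..
After op 5 (insert('v')): buffer="bvovbdvgbtvd" (len 12), cursors c4@2 c1@4 c3@7 c2@11, authorship 14.13.3.2.2.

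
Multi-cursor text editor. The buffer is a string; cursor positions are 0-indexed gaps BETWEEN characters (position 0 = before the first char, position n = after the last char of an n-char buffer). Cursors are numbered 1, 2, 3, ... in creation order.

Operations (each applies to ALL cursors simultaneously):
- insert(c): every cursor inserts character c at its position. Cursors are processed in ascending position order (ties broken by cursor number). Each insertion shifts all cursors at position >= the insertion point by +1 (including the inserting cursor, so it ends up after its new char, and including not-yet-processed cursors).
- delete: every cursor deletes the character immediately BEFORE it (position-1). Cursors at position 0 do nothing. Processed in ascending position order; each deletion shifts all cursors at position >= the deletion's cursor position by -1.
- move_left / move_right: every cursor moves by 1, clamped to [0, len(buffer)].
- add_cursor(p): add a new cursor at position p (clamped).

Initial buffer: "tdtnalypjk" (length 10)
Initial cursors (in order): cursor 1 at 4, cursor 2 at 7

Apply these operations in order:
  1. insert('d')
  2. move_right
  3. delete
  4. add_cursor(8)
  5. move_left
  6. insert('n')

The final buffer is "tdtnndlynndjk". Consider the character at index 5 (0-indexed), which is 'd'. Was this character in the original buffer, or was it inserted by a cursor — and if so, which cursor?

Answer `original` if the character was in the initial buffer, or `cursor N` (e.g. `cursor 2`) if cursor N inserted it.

Answer: cursor 1

Derivation:
After op 1 (insert('d')): buffer="tdtndalydpjk" (len 12), cursors c1@5 c2@9, authorship ....1...2...
After op 2 (move_right): buffer="tdtndalydpjk" (len 12), cursors c1@6 c2@10, authorship ....1...2...
After op 3 (delete): buffer="tdtndlydjk" (len 10), cursors c1@5 c2@8, authorship ....1..2..
After op 4 (add_cursor(8)): buffer="tdtndlydjk" (len 10), cursors c1@5 c2@8 c3@8, authorship ....1..2..
After op 5 (move_left): buffer="tdtndlydjk" (len 10), cursors c1@4 c2@7 c3@7, authorship ....1..2..
After op 6 (insert('n')): buffer="tdtnndlynndjk" (len 13), cursors c1@5 c2@10 c3@10, authorship ....11..232..
Authorship (.=original, N=cursor N): . . . . 1 1 . . 2 3 2 . .
Index 5: author = 1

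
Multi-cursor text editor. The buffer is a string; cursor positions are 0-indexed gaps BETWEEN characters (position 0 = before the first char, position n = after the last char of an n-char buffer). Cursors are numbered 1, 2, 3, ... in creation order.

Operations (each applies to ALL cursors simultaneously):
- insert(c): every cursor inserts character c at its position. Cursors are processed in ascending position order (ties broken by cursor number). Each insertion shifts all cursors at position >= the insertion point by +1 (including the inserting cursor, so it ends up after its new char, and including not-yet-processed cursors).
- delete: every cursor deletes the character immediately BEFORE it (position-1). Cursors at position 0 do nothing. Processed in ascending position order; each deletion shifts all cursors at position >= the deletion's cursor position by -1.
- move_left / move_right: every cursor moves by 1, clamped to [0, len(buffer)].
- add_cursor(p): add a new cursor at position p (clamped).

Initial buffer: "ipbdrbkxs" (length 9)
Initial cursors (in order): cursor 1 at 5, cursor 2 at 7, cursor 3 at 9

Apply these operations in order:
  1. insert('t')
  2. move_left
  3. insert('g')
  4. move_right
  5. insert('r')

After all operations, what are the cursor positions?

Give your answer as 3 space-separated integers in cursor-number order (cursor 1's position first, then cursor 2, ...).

Answer: 8 13 18

Derivation:
After op 1 (insert('t')): buffer="ipbdrtbktxst" (len 12), cursors c1@6 c2@9 c3@12, authorship .....1..2..3
After op 2 (move_left): buffer="ipbdrtbktxst" (len 12), cursors c1@5 c2@8 c3@11, authorship .....1..2..3
After op 3 (insert('g')): buffer="ipbdrgtbkgtxsgt" (len 15), cursors c1@6 c2@10 c3@14, authorship .....11..22..33
After op 4 (move_right): buffer="ipbdrgtbkgtxsgt" (len 15), cursors c1@7 c2@11 c3@15, authorship .....11..22..33
After op 5 (insert('r')): buffer="ipbdrgtrbkgtrxsgtr" (len 18), cursors c1@8 c2@13 c3@18, authorship .....111..222..333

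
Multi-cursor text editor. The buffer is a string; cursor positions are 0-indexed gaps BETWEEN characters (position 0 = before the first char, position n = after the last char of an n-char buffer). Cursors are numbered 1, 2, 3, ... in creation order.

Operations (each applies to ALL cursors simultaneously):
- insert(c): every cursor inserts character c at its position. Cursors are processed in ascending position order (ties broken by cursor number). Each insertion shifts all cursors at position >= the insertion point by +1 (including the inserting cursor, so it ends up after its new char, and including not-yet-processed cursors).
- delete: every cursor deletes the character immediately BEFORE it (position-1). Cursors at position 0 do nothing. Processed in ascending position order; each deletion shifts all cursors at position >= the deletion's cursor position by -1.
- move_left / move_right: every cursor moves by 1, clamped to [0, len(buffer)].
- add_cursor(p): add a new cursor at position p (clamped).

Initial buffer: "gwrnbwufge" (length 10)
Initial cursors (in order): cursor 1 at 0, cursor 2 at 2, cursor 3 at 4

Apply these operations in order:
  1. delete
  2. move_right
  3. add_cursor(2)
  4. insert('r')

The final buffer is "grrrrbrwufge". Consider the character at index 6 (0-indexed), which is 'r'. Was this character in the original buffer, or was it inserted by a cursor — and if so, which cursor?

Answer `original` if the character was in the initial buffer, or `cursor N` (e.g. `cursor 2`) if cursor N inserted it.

Answer: cursor 3

Derivation:
After op 1 (delete): buffer="grbwufge" (len 8), cursors c1@0 c2@1 c3@2, authorship ........
After op 2 (move_right): buffer="grbwufge" (len 8), cursors c1@1 c2@2 c3@3, authorship ........
After op 3 (add_cursor(2)): buffer="grbwufge" (len 8), cursors c1@1 c2@2 c4@2 c3@3, authorship ........
After op 4 (insert('r')): buffer="grrrrbrwufge" (len 12), cursors c1@2 c2@5 c4@5 c3@7, authorship .1.24.3.....
Authorship (.=original, N=cursor N): . 1 . 2 4 . 3 . . . . .
Index 6: author = 3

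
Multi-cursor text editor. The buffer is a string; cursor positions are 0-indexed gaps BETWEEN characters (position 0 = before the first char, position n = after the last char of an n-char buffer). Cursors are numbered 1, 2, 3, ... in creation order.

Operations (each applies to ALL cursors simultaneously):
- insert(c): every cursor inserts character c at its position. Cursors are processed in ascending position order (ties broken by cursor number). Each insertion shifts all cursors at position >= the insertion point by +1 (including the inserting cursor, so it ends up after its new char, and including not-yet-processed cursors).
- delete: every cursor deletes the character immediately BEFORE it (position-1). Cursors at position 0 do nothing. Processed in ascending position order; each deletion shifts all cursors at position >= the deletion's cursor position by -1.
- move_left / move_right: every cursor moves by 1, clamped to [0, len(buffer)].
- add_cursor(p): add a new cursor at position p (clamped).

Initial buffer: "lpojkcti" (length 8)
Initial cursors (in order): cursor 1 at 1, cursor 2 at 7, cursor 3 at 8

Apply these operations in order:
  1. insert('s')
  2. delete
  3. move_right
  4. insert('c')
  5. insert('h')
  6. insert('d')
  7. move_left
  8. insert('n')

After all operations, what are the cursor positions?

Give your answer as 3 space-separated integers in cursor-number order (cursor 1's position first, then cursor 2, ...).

Answer: 5 19 19

Derivation:
After op 1 (insert('s')): buffer="lspojkctsis" (len 11), cursors c1@2 c2@9 c3@11, authorship .1......2.3
After op 2 (delete): buffer="lpojkcti" (len 8), cursors c1@1 c2@7 c3@8, authorship ........
After op 3 (move_right): buffer="lpojkcti" (len 8), cursors c1@2 c2@8 c3@8, authorship ........
After op 4 (insert('c')): buffer="lpcojkcticc" (len 11), cursors c1@3 c2@11 c3@11, authorship ..1......23
After op 5 (insert('h')): buffer="lpchojkcticchh" (len 14), cursors c1@4 c2@14 c3@14, authorship ..11......2323
After op 6 (insert('d')): buffer="lpchdojkcticchhdd" (len 17), cursors c1@5 c2@17 c3@17, authorship ..111......232323
After op 7 (move_left): buffer="lpchdojkcticchhdd" (len 17), cursors c1@4 c2@16 c3@16, authorship ..111......232323
After op 8 (insert('n')): buffer="lpchndojkcticchhdnnd" (len 20), cursors c1@5 c2@19 c3@19, authorship ..1111......23232233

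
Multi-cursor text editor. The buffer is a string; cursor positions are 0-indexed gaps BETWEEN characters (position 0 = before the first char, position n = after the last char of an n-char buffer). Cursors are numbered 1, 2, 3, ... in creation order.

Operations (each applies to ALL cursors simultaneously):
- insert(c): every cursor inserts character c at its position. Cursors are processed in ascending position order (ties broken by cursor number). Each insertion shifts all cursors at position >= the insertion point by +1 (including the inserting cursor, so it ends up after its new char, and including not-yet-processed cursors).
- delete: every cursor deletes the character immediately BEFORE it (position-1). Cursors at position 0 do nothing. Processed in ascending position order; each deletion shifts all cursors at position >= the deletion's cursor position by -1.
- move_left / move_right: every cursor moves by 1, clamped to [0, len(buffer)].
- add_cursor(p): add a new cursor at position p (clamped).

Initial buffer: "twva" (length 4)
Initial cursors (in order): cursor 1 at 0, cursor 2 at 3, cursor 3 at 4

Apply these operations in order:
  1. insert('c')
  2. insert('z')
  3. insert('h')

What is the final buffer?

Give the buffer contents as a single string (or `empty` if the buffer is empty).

Answer: czhtwvczhaczh

Derivation:
After op 1 (insert('c')): buffer="ctwvcac" (len 7), cursors c1@1 c2@5 c3@7, authorship 1...2.3
After op 2 (insert('z')): buffer="cztwvczacz" (len 10), cursors c1@2 c2@7 c3@10, authorship 11...22.33
After op 3 (insert('h')): buffer="czhtwvczhaczh" (len 13), cursors c1@3 c2@9 c3@13, authorship 111...222.333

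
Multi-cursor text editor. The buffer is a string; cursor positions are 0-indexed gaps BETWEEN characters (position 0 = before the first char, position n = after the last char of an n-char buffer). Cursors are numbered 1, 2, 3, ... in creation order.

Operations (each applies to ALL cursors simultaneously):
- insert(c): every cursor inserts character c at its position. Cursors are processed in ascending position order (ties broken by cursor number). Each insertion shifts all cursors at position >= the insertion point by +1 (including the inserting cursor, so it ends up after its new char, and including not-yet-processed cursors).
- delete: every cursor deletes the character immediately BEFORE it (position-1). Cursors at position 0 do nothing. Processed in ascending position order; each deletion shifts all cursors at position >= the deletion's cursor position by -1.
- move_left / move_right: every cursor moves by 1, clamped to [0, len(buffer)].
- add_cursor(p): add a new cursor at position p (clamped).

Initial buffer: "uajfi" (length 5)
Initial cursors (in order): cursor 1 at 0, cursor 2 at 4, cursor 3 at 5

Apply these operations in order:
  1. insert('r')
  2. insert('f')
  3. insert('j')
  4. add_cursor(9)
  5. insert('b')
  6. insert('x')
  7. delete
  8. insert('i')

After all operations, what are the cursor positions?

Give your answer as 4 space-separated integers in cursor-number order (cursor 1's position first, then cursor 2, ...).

After op 1 (insert('r')): buffer="ruajfrir" (len 8), cursors c1@1 c2@6 c3@8, authorship 1....2.3
After op 2 (insert('f')): buffer="rfuajfrfirf" (len 11), cursors c1@2 c2@8 c3@11, authorship 11....22.33
After op 3 (insert('j')): buffer="rfjuajfrfjirfj" (len 14), cursors c1@3 c2@10 c3@14, authorship 111....222.333
After op 4 (add_cursor(9)): buffer="rfjuajfrfjirfj" (len 14), cursors c1@3 c4@9 c2@10 c3@14, authorship 111....222.333
After op 5 (insert('b')): buffer="rfjbuajfrfbjbirfjb" (len 18), cursors c1@4 c4@11 c2@13 c3@18, authorship 1111....22422.3333
After op 6 (insert('x')): buffer="rfjbxuajfrfbxjbxirfjbx" (len 22), cursors c1@5 c4@13 c2@16 c3@22, authorship 11111....2244222.33333
After op 7 (delete): buffer="rfjbuajfrfbjbirfjb" (len 18), cursors c1@4 c4@11 c2@13 c3@18, authorship 1111....22422.3333
After op 8 (insert('i')): buffer="rfjbiuajfrfbijbiirfjbi" (len 22), cursors c1@5 c4@13 c2@16 c3@22, authorship 11111....2244222.33333

Answer: 5 16 22 13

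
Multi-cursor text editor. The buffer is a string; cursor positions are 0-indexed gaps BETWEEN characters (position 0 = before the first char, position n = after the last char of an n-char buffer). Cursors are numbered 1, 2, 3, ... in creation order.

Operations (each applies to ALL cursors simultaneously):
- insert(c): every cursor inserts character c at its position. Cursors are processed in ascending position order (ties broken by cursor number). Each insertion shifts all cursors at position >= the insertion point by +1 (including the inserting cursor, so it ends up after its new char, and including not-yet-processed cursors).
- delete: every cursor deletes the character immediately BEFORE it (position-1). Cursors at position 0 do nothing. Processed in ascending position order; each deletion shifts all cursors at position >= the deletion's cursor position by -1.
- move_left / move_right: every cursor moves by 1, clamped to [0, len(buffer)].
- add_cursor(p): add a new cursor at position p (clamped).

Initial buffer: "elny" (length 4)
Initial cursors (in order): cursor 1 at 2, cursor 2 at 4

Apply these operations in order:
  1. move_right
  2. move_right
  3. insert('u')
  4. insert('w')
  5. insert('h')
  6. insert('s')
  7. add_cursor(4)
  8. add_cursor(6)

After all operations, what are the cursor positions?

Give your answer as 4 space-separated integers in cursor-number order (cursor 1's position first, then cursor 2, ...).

Answer: 12 12 4 6

Derivation:
After op 1 (move_right): buffer="elny" (len 4), cursors c1@3 c2@4, authorship ....
After op 2 (move_right): buffer="elny" (len 4), cursors c1@4 c2@4, authorship ....
After op 3 (insert('u')): buffer="elnyuu" (len 6), cursors c1@6 c2@6, authorship ....12
After op 4 (insert('w')): buffer="elnyuuww" (len 8), cursors c1@8 c2@8, authorship ....1212
After op 5 (insert('h')): buffer="elnyuuwwhh" (len 10), cursors c1@10 c2@10, authorship ....121212
After op 6 (insert('s')): buffer="elnyuuwwhhss" (len 12), cursors c1@12 c2@12, authorship ....12121212
After op 7 (add_cursor(4)): buffer="elnyuuwwhhss" (len 12), cursors c3@4 c1@12 c2@12, authorship ....12121212
After op 8 (add_cursor(6)): buffer="elnyuuwwhhss" (len 12), cursors c3@4 c4@6 c1@12 c2@12, authorship ....12121212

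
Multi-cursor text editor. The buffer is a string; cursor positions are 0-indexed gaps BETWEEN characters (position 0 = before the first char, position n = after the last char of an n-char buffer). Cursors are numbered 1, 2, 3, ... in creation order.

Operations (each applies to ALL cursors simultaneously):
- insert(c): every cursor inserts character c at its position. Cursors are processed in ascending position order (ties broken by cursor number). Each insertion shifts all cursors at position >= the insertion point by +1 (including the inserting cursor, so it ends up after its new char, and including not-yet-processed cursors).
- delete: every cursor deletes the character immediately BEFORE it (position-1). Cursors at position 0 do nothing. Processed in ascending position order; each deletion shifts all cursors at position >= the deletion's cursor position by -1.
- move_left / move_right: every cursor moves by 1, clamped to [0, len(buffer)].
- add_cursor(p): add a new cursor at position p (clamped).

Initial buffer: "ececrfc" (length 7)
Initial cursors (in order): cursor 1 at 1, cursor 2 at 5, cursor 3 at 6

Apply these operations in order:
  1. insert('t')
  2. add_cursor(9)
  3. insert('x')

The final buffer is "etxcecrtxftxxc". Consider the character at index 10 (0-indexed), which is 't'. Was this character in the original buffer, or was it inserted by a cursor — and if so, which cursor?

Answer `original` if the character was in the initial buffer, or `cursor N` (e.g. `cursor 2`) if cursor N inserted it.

After op 1 (insert('t')): buffer="etcecrtftc" (len 10), cursors c1@2 c2@7 c3@9, authorship .1....2.3.
After op 2 (add_cursor(9)): buffer="etcecrtftc" (len 10), cursors c1@2 c2@7 c3@9 c4@9, authorship .1....2.3.
After op 3 (insert('x')): buffer="etxcecrtxftxxc" (len 14), cursors c1@3 c2@9 c3@13 c4@13, authorship .11....22.334.
Authorship (.=original, N=cursor N): . 1 1 . . . . 2 2 . 3 3 4 .
Index 10: author = 3

Answer: cursor 3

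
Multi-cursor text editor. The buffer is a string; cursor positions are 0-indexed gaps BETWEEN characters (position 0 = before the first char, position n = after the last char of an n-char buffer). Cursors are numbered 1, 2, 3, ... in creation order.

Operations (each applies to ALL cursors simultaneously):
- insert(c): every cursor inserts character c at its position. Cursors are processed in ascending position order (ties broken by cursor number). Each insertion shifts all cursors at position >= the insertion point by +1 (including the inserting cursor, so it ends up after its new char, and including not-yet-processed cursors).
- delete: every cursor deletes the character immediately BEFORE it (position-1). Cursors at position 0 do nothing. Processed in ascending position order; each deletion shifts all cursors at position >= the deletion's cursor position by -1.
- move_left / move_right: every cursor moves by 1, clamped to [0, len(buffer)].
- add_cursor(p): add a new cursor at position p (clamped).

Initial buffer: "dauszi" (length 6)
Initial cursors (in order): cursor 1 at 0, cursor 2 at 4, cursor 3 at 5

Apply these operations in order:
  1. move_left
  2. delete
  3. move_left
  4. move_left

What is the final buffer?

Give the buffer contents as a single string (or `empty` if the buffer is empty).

After op 1 (move_left): buffer="dauszi" (len 6), cursors c1@0 c2@3 c3@4, authorship ......
After op 2 (delete): buffer="dazi" (len 4), cursors c1@0 c2@2 c3@2, authorship ....
After op 3 (move_left): buffer="dazi" (len 4), cursors c1@0 c2@1 c3@1, authorship ....
After op 4 (move_left): buffer="dazi" (len 4), cursors c1@0 c2@0 c3@0, authorship ....

Answer: dazi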